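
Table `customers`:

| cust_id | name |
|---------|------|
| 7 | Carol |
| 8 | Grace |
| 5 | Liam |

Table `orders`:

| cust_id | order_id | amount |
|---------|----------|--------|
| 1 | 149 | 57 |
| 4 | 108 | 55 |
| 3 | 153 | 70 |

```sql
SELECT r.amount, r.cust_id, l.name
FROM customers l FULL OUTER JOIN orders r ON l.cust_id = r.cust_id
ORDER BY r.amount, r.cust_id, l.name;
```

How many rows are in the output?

FULL OUTER JOIN keeps every row from both sides; unmatched rows get NULL for the other side's columns.
Matching on l.cust_id = r.cust_id.
- cust_id=7: no r row matches, row kept with r columns NULL.
- cust_id=8: no r row matches, row kept with r columns NULL.
- cust_id=5: no r row matches, row kept with r columns NULL.
- 3 row(s) from r found no l partner → padded with NULL.
Total: 0 matched + 6 padded = 6 rows.

6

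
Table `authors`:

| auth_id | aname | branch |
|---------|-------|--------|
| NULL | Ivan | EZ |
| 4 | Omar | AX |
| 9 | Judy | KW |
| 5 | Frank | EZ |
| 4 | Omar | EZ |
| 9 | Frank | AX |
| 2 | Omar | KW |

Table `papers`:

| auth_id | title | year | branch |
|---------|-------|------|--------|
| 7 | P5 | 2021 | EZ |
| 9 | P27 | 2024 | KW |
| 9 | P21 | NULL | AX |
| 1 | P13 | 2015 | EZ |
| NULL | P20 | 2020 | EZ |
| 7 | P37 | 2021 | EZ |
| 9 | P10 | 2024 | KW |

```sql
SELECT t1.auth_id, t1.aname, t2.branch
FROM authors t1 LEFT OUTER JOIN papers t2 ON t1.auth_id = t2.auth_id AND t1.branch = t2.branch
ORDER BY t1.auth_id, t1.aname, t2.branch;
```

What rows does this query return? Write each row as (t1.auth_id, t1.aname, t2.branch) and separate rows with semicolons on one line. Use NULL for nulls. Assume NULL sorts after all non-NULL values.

(2, Omar, NULL); (4, Omar, NULL); (4, Omar, NULL); (5, Frank, NULL); (9, Frank, AX); (9, Judy, KW); (9, Judy, KW); (NULL, Ivan, NULL)

LEFT JOIN keeps every row from `authors`; unmatched rows get NULL for `papers`'s columns.
Matching on t1.auth_id = t2.auth_id AND t1.branch = t2.branch. A NULL in a compared column never satisfies the condition.
- auth_id=NULL, branch=EZ: no t2 row matches, row kept with t2 columns NULL.
- auth_id=4, branch=AX: no t2 row matches, row kept with t2 columns NULL.
- auth_id=9, branch=KW: 2 matching t2 row(s), so 2 row(s) emitted.
- auth_id=5, branch=EZ: no t2 row matches, row kept with t2 columns NULL.
- auth_id=4, branch=EZ: no t2 row matches, row kept with t2 columns NULL.
- auth_id=9, branch=AX: 1 matching t2 row(s), so 1 row(s) emitted.
- auth_id=2, branch=KW: no t2 row matches, row kept with t2 columns NULL.
After projecting and ordering:
t1.auth_id | t1.aname | t2.branch
2 | Omar | NULL
4 | Omar | NULL
4 | Omar | NULL
5 | Frank | NULL
9 | Frank | AX
9 | Judy | KW
9 | Judy | KW
NULL | Ivan | NULL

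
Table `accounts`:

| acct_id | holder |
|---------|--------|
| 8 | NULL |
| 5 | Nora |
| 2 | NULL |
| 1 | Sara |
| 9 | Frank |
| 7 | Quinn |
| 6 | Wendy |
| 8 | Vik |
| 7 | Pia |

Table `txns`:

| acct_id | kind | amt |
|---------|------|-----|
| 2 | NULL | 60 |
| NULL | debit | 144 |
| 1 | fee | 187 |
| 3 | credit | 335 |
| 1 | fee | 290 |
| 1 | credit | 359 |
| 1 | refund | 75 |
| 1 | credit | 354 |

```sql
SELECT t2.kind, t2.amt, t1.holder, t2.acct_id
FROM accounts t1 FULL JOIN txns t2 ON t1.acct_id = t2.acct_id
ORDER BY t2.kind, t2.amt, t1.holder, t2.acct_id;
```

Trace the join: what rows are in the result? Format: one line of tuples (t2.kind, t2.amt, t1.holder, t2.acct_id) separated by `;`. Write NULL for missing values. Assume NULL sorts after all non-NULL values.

(credit, 335, NULL, 3); (credit, 354, Sara, 1); (credit, 359, Sara, 1); (debit, 144, NULL, NULL); (fee, 187, Sara, 1); (fee, 290, Sara, 1); (refund, 75, Sara, 1); (NULL, 60, NULL, 2); (NULL, NULL, Frank, NULL); (NULL, NULL, Nora, NULL); (NULL, NULL, Pia, NULL); (NULL, NULL, Quinn, NULL); (NULL, NULL, Vik, NULL); (NULL, NULL, Wendy, NULL); (NULL, NULL, NULL, NULL)

FULL OUTER JOIN keeps every row from both sides; unmatched rows get NULL for the other side's columns.
Matching on t1.acct_id = t2.acct_id. A NULL in a compared column never satisfies the condition.
Matched pairs: 6; unmatched t1 rows kept: 7; unmatched t2 rows kept: 2.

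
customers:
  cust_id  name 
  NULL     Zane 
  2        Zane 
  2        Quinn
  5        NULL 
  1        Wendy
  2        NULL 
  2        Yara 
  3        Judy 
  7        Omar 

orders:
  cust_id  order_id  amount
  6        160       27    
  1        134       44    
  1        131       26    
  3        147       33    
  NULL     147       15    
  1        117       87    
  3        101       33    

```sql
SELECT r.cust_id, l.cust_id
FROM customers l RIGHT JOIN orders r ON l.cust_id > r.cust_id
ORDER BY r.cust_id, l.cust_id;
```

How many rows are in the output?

27

RIGHT JOIN keeps every row from `orders`; unmatched rows get NULL for `customers`'s columns.
Matching on l.cust_id > r.cust_id. A NULL in a compared column never satisfies the condition.
- l (cust_id=NULL) has no partner in r.
- l (cust_id=2) pairs with 3 row(s) of r.
- l (cust_id=2) pairs with 3 row(s) of r.
- l (cust_id=5) pairs with 5 row(s) of r.
- l (cust_id=1) has no partner in r.
- l (cust_id=2) pairs with 3 row(s) of r.
- l (cust_id=2) pairs with 3 row(s) of r.
- l (cust_id=3) pairs with 3 row(s) of r.
- l (cust_id=7) pairs with 6 row(s) of r.
- plus 1 unmatched r row(s), each kept with NULL l columns.
Total: 26 matched + 1 padded = 27 rows.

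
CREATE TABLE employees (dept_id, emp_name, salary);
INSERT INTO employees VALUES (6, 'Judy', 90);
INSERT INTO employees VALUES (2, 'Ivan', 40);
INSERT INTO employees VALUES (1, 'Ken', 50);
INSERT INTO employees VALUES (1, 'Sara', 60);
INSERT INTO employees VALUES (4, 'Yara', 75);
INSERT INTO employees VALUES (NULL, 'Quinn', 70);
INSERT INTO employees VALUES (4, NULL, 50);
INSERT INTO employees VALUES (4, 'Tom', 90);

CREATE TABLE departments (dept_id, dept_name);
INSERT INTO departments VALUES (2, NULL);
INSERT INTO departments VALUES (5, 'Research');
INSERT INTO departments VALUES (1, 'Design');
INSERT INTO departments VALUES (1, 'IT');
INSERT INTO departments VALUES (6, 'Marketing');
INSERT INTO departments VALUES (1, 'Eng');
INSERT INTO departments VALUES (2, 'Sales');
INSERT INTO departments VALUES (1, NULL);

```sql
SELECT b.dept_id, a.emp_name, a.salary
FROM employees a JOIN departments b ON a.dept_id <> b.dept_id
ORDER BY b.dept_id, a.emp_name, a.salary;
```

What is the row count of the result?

45

INNER JOIN keeps only pairs where the ON condition holds.
Matching on a.dept_id <> b.dept_id. A NULL in a compared column never satisfies the condition.
Matched pairs: 45.
Total: 45 rows.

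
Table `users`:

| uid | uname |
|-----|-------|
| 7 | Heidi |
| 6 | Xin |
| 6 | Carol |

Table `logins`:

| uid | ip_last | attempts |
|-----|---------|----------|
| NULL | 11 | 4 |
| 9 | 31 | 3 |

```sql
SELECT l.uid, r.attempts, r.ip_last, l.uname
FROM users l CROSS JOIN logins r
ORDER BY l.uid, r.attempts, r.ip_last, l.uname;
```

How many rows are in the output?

6

CROSS JOIN pairs every row of `users` with every row of `logins`: 3 × 2 = 6 rows.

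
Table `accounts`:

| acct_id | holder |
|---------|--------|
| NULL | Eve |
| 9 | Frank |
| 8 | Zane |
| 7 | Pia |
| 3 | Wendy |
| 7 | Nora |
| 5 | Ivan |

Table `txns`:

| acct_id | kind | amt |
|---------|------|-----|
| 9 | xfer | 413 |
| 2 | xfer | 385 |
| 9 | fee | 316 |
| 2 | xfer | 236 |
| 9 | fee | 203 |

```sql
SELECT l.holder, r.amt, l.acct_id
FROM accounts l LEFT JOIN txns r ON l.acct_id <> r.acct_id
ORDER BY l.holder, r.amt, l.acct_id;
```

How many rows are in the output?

28

LEFT JOIN keeps every row from `accounts`; unmatched rows get NULL for `txns`'s columns.
Matching on l.acct_id <> r.acct_id. A NULL in a compared column never satisfies the condition.
- l (acct_id=NULL) has no partner → padded with NULL.
- l (acct_id=9) pairs with 2 row(s) of r.
- l (acct_id=8) pairs with 5 row(s) of r.
- l (acct_id=7) pairs with 5 row(s) of r.
- l (acct_id=3) pairs with 5 row(s) of r.
- l (acct_id=7) pairs with 5 row(s) of r.
- l (acct_id=5) pairs with 5 row(s) of r.
Total: 27 matched + 1 padded = 28 rows.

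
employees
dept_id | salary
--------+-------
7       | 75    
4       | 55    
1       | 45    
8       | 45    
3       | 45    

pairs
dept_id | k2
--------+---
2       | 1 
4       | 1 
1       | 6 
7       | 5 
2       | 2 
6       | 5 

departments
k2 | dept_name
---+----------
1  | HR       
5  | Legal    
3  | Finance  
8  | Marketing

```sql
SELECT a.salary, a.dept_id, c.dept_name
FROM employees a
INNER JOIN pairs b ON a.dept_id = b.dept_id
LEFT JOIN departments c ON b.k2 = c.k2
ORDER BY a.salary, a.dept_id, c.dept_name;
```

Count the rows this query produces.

3

Joins associate left-to-right: employees INNER JOIN pairs on dept_id gives 3 intermediate row(s).
Then LEFT JOIN `departments c` on k2: each of those 3 rows is kept; rows whose b.k2 has no match in c get NULL for c's columns.
Result: 3 row(s).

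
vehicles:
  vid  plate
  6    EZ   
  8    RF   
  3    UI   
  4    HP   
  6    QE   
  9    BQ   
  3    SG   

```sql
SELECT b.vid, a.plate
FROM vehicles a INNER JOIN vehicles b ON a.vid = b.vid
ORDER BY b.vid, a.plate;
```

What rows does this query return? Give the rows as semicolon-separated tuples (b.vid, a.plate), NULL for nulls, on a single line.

(3, SG); (3, SG); (3, UI); (3, UI); (4, HP); (6, EZ); (6, EZ); (6, QE); (6, QE); (8, RF); (9, BQ)

INNER JOIN keeps only pairs where the ON condition holds.
Matching on a.vid = b.vid.
- a row (vid=6): matches 2 b row(s) → 2 output row(s).
- a row (vid=8): matches 1 b row(s) → 1 output row(s).
- a row (vid=3): matches 2 b row(s) → 2 output row(s).
- a row (vid=4): matches 1 b row(s) → 1 output row(s).
- a row (vid=6): matches 2 b row(s) → 2 output row(s).
- a row (vid=9): matches 1 b row(s) → 1 output row(s).
- a row (vid=3): matches 2 b row(s) → 2 output row(s).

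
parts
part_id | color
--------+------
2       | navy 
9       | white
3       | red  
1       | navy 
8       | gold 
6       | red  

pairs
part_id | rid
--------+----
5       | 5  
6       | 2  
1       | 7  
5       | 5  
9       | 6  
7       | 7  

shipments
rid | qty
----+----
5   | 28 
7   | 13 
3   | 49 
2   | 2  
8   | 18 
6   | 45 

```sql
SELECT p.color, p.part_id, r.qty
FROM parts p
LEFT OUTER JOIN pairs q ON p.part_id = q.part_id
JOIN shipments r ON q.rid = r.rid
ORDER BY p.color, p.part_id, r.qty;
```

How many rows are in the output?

Joins associate left-to-right: parts LEFT JOIN pairs on part_id gives 6 intermediate row(s).
Then INNER JOIN `shipments r` on rid: keep only rows whose q.rid appears in r.
Result: 3 row(s).

3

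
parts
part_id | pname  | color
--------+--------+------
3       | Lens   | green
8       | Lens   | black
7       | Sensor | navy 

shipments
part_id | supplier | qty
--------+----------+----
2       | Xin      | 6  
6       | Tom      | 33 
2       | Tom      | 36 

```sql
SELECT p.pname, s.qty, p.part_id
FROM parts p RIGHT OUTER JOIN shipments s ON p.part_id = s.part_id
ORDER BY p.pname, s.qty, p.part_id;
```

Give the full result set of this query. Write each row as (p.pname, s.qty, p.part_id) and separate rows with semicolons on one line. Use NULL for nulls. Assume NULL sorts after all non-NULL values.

RIGHT JOIN keeps every row from `shipments`; unmatched rows get NULL for `parts`'s columns.
Matching on p.part_id = s.part_id.
- p[0] part_id=3 → no match.
- p[1] part_id=8 → no match.
- p[2] part_id=7 → no match.
- 3 row(s) from s found no p partner → padded with NULL.
After projecting and ordering:
p.pname | s.qty | p.part_id
NULL | 6 | NULL
NULL | 33 | NULL
NULL | 36 | NULL

(NULL, 6, NULL); (NULL, 33, NULL); (NULL, 36, NULL)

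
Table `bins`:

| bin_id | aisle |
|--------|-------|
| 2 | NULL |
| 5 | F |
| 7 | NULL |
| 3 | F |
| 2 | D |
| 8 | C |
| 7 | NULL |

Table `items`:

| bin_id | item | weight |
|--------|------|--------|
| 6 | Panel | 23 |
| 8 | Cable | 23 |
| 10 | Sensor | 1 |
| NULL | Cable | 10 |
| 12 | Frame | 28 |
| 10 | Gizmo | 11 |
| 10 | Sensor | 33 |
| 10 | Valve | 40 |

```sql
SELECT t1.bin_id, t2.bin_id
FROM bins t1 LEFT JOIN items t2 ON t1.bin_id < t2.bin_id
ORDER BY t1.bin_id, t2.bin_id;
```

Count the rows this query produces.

LEFT JOIN keeps every row from `bins`; unmatched rows get NULL for `items`'s columns.
Matching on t1.bin_id < t2.bin_id. A NULL in a compared column never satisfies the condition.
- t1 row (bin_id=2): matches 7 t2 row(s) → 7 output row(s).
- t1 row (bin_id=5): matches 7 t2 row(s) → 7 output row(s).
- t1 row (bin_id=7): matches 6 t2 row(s) → 6 output row(s).
- t1 row (bin_id=3): matches 7 t2 row(s) → 7 output row(s).
- t1 row (bin_id=2): matches 7 t2 row(s) → 7 output row(s).
- t1 row (bin_id=8): matches 5 t2 row(s) → 5 output row(s).
- t1 row (bin_id=7): matches 6 t2 row(s) → 6 output row(s).
Total: 45 rows.

45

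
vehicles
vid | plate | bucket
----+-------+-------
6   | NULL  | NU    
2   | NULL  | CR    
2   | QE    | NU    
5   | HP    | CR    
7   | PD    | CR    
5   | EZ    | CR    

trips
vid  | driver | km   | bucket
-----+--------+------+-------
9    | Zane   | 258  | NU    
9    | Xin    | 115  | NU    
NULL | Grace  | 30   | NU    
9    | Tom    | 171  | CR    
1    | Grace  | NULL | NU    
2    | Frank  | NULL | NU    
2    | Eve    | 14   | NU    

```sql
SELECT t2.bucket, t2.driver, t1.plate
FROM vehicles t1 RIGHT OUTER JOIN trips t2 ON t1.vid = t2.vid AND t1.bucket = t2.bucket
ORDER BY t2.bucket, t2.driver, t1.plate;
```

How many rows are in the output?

7

RIGHT JOIN keeps every row from `trips`; unmatched rows get NULL for `vehicles`'s columns.
Matching on t1.vid = t2.vid AND t1.bucket = t2.bucket. A NULL in a compared column never satisfies the condition.
- t1 (vid=6, bucket=NU) has no partner in t2.
- t1 (vid=2, bucket=CR) has no partner in t2.
- t1 (vid=2, bucket=NU) pairs with 2 row(s) of t2.
- t1 (vid=5, bucket=CR) has no partner in t2.
- t1 (vid=7, bucket=CR) has no partner in t2.
- t1 (vid=5, bucket=CR) has no partner in t2.
- 5 t2 row(s) had no t1 match → kept, t1 columns NULL.
Total: 2 matched + 5 padded = 7 rows.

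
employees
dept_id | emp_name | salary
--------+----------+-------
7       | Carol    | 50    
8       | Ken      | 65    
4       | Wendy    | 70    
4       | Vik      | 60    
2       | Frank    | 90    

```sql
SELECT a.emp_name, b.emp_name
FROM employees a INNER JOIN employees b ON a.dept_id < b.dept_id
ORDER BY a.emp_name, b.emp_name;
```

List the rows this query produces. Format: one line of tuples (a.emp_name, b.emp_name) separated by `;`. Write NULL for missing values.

INNER JOIN keeps only pairs where the ON condition holds.
Matching on a.dept_id < b.dept_id.
- a[0] dept_id=7 → 1 match(es) in b → 1 row(s).
- a[1] dept_id=8 → no match; dropped.
- a[2] dept_id=4 → 2 match(es) in b → 2 row(s).
- a[3] dept_id=4 → 2 match(es) in b → 2 row(s).
- a[4] dept_id=2 → 4 match(es) in b → 4 row(s).
After projecting and ordering:
a.emp_name | b.emp_name
Carol | Ken
Frank | Carol
Frank | Ken
Frank | Vik
Frank | Wendy
Vik | Carol
Vik | Ken
Wendy | Carol
Wendy | Ken

(Carol, Ken); (Frank, Carol); (Frank, Ken); (Frank, Vik); (Frank, Wendy); (Vik, Carol); (Vik, Ken); (Wendy, Carol); (Wendy, Ken)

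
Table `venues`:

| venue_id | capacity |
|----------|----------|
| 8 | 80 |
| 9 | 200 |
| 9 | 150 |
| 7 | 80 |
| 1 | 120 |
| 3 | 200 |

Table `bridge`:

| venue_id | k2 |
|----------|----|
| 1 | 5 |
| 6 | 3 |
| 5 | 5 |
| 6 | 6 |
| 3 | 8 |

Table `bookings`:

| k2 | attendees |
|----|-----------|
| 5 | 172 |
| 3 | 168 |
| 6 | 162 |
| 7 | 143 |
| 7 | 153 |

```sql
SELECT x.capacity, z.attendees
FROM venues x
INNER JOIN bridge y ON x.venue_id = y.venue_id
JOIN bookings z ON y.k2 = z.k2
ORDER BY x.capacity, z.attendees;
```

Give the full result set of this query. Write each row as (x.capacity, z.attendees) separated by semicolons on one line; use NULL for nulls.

Joins associate left-to-right: venues INNER JOIN bridge on venue_id gives 2 intermediate row(s).
Then INNER JOIN `bookings z` on k2: keep only rows whose y.k2 appears in z.

(120, 172)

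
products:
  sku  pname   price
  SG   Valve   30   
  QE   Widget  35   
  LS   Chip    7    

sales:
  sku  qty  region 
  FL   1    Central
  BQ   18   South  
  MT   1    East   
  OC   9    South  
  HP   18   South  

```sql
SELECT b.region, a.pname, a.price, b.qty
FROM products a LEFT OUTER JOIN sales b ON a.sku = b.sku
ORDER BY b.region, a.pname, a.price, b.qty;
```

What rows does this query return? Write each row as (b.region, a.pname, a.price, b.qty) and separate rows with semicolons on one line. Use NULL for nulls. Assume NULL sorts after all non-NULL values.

LEFT JOIN keeps every row from `products`; unmatched rows get NULL for `sales`'s columns.
Matching on a.sku = b.sku.
- a[0] sku=SG → no match; kept with NULLs on the b side.
- a[1] sku=QE → no match; kept with NULLs on the b side.
- a[2] sku=LS → no match; kept with NULLs on the b side.
After projecting and ordering:
b.region | a.pname | a.price | b.qty
NULL | Chip | 7 | NULL
NULL | Valve | 30 | NULL
NULL | Widget | 35 | NULL

(NULL, Chip, 7, NULL); (NULL, Valve, 30, NULL); (NULL, Widget, 35, NULL)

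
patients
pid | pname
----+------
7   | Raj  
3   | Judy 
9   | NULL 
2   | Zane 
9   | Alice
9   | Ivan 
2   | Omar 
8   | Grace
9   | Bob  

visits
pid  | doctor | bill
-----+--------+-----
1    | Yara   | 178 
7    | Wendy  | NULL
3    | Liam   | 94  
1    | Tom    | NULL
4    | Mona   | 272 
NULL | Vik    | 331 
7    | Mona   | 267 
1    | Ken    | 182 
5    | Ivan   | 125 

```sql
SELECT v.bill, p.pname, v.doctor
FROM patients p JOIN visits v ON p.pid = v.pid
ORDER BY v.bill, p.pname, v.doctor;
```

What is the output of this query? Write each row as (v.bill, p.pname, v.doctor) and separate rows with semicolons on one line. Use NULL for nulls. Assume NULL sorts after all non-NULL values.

INNER JOIN keeps only pairs where the ON condition holds.
Matching on p.pid = v.pid. A NULL in a compared column never satisfies the condition.
- p row (pid=7): matches 2 v row(s) → 2 output row(s).
- p row (pid=3): matches 1 v row(s) → 1 output row(s).
- p row (pid=9): no match → dropped.
- p row (pid=2): no match → dropped.
- p row (pid=9): no match → dropped.
- p row (pid=9): no match → dropped.
- p row (pid=2): no match → dropped.
- p row (pid=8): no match → dropped.
- p row (pid=9): no match → dropped.
After projecting and ordering:
v.bill | p.pname | v.doctor
94 | Judy | Liam
267 | Raj | Mona
NULL | Raj | Wendy

(94, Judy, Liam); (267, Raj, Mona); (NULL, Raj, Wendy)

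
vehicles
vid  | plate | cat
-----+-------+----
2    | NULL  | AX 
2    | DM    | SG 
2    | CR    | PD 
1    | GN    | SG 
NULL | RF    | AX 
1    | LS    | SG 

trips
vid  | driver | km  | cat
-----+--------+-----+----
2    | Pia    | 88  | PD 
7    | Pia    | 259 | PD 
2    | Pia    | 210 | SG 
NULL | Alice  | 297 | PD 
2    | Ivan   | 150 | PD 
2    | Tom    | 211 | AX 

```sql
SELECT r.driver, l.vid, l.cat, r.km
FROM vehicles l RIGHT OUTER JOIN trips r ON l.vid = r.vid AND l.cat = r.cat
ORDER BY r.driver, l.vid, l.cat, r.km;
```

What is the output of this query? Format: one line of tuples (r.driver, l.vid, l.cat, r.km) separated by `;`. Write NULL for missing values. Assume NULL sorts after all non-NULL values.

(Alice, NULL, NULL, 297); (Ivan, 2, PD, 150); (Pia, 2, PD, 88); (Pia, 2, SG, 210); (Pia, NULL, NULL, 259); (Tom, 2, AX, 211)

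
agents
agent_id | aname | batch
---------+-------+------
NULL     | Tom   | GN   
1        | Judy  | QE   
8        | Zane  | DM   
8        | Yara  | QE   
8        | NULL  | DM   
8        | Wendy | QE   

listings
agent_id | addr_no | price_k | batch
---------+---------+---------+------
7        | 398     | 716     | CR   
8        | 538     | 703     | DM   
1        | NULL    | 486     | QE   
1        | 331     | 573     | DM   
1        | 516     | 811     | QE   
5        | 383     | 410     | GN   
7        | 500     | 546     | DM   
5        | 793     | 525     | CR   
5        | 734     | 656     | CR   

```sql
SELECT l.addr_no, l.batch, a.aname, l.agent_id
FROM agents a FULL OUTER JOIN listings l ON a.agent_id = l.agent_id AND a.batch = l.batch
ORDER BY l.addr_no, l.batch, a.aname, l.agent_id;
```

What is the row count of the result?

FULL OUTER JOIN keeps every row from both sides; unmatched rows get NULL for the other side's columns.
Matching on a.agent_id = l.agent_id AND a.batch = l.batch. A NULL in a compared column never satisfies the condition.
- agent_id=NULL, batch=GN: no l row matches, row kept with l columns NULL.
- agent_id=1, batch=QE: 2 matching l row(s), so 2 row(s) emitted.
- agent_id=8, batch=DM: 1 matching l row(s), so 1 row(s) emitted.
- agent_id=8, batch=QE: no l row matches, row kept with l columns NULL.
- agent_id=8, batch=DM: 1 matching l row(s), so 1 row(s) emitted.
- agent_id=8, batch=QE: no l row matches, row kept with l columns NULL.
- plus 6 unmatched l row(s), each kept with NULL a columns.
Total: 4 matched + 9 padded = 13 rows.

13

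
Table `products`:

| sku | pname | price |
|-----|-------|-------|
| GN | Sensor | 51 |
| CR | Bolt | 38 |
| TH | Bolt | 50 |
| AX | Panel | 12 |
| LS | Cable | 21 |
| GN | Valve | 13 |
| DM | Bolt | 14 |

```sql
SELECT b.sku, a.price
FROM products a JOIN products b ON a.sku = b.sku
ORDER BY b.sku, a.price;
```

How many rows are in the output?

9

INNER JOIN keeps only pairs where the ON condition holds.
Matching on a.sku = b.sku.
- a[0] sku=GN → 2 match(es) in b → 2 row(s).
- a[1] sku=CR → 1 match(es) in b → 1 row(s).
- a[2] sku=TH → 1 match(es) in b → 1 row(s).
- a[3] sku=AX → 1 match(es) in b → 1 row(s).
- a[4] sku=LS → 1 match(es) in b → 1 row(s).
- a[5] sku=GN → 2 match(es) in b → 2 row(s).
- a[6] sku=DM → 1 match(es) in b → 1 row(s).
Total: 9 rows.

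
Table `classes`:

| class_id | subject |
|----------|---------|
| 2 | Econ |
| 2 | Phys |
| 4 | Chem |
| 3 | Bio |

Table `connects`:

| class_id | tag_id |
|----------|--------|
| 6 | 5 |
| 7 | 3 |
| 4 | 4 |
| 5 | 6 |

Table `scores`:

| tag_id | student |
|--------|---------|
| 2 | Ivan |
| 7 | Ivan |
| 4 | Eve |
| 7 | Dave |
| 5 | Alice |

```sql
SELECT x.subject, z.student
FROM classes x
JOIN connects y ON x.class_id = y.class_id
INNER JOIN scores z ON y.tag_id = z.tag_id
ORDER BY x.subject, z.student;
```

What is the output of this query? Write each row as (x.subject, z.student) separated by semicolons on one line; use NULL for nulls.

(Chem, Eve)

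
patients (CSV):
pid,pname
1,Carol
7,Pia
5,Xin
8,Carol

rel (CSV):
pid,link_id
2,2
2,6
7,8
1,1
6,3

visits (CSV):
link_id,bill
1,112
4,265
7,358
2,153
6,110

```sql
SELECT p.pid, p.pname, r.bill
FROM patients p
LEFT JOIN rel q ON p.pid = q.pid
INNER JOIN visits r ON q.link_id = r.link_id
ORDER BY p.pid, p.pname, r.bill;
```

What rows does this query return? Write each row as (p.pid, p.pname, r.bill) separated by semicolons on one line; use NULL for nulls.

(1, Carol, 112)

Evaluate left to right. First `patients p LEFT JOIN rel q` on pid: 4 row(s).
Then INNER JOIN `visits r` on link_id: keep only rows whose q.link_id appears in r.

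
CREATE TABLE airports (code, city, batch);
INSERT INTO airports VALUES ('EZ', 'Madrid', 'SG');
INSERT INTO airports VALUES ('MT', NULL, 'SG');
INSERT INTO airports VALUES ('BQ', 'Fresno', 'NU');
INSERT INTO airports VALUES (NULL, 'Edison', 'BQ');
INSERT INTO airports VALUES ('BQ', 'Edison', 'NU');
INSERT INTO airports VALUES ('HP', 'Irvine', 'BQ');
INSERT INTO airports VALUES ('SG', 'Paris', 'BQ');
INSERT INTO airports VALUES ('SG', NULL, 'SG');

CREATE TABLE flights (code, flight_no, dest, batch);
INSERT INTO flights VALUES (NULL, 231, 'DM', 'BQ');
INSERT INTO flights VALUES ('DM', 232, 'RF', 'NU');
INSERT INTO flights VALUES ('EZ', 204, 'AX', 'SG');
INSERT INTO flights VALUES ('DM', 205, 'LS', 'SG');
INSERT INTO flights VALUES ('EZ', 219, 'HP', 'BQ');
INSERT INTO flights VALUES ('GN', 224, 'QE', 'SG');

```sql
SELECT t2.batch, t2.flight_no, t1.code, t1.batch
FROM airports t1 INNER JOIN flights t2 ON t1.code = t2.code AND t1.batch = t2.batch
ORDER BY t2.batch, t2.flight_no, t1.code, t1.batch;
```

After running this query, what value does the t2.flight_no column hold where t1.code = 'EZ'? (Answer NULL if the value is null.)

204

INNER JOIN keeps only pairs where the ON condition holds.
Matching on t1.code = t2.code AND t1.batch = t2.batch. A NULL in a compared column never satisfies the condition.
- t1[0] code=EZ, batch=SG → 1 match(es) in t2 → 1 row(s).
- t1[1] code=MT, batch=SG → no match; dropped.
- t1[2] code=BQ, batch=NU → no match; dropped.
- t1[3] code=NULL, batch=BQ → no match; dropped.
- t1[4] code=BQ, batch=NU → no match; dropped.
- t1[5] code=HP, batch=BQ → no match; dropped.
- t1[6] code=SG, batch=BQ → no match; dropped.
- t1[7] code=SG, batch=SG → no match; dropped.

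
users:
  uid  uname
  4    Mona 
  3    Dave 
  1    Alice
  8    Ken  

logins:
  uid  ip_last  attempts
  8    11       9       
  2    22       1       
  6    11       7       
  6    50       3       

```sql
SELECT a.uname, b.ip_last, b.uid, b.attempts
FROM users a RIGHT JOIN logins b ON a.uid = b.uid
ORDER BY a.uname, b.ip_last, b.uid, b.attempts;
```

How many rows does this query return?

4

RIGHT JOIN keeps every row from `logins`; unmatched rows get NULL for `users`'s columns.
Matching on a.uid = b.uid.
Matched pairs: 1; unmatched b rows kept: 3.
Total: 1 matched + 3 padded = 4 rows.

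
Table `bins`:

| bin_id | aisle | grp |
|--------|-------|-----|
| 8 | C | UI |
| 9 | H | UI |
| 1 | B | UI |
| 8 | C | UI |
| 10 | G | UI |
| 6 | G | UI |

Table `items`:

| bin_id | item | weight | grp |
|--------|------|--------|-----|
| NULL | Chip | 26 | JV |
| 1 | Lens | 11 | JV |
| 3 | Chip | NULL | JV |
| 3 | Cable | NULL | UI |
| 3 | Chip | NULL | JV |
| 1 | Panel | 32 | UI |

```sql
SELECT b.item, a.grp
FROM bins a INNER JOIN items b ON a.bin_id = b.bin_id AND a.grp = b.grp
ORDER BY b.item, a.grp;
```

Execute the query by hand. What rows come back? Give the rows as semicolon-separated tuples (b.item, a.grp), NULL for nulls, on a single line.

(Panel, UI)

INNER JOIN keeps only pairs where the ON condition holds.
Matching on a.bin_id = b.bin_id AND a.grp = b.grp. A NULL in a compared column never satisfies the condition.
Matched pairs: 1.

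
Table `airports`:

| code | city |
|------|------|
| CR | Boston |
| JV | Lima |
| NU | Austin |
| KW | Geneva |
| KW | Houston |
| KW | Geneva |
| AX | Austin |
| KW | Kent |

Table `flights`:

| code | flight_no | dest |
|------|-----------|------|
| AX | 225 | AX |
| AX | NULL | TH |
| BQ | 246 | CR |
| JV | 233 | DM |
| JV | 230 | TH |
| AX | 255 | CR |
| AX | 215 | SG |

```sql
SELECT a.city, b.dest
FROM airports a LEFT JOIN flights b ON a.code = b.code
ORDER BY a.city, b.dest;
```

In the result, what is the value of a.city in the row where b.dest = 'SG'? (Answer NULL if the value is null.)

Austin

LEFT JOIN keeps every row from `airports`; unmatched rows get NULL for `flights`'s columns.
Matching on a.code = b.code.
- code=CR: no b row matches, row kept with b columns NULL.
- code=JV: 2 matching b row(s), so 2 row(s) emitted.
- code=NU: no b row matches, row kept with b columns NULL.
- code=KW: no b row matches, row kept with b columns NULL.
- code=KW: no b row matches, row kept with b columns NULL.
- code=KW: no b row matches, row kept with b columns NULL.
- code=AX: 4 matching b row(s), so 4 row(s) emitted.
- code=KW: no b row matches, row kept with b columns NULL.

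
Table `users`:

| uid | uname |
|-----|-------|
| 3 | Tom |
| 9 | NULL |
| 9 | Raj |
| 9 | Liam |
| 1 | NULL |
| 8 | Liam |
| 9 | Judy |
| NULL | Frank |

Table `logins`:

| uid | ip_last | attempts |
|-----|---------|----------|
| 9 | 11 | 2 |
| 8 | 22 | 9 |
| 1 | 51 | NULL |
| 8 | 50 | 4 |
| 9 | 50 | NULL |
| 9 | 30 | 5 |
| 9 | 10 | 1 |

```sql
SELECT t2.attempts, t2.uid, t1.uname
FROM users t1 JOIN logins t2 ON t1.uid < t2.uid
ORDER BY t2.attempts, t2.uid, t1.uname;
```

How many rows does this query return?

INNER JOIN keeps only pairs where the ON condition holds.
Matching on t1.uid < t2.uid. A NULL in a compared column never satisfies the condition.
- t1 row (uid=3): matches 6 t2 row(s) → 6 output row(s).
- t1 row (uid=9): no match → dropped.
- t1 row (uid=9): no match → dropped.
- t1 row (uid=9): no match → dropped.
- t1 row (uid=1): matches 6 t2 row(s) → 6 output row(s).
- t1 row (uid=8): matches 4 t2 row(s) → 4 output row(s).
- t1 row (uid=9): no match → dropped.
- t1 row (uid=NULL): no match → dropped.
Total: 16 rows.

16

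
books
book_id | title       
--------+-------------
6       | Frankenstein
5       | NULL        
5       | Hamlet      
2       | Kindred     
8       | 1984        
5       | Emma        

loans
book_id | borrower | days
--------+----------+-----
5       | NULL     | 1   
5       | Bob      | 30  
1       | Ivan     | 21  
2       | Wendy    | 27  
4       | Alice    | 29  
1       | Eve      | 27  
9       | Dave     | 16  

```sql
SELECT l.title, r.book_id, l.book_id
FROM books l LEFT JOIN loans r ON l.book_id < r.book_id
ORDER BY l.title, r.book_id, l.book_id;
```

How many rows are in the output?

LEFT JOIN keeps every row from `books`; unmatched rows get NULL for `loans`'s columns.
Matching on l.book_id < r.book_id.
Matched pairs: 9; unmatched l rows kept: 0.
Total: 9 rows.

9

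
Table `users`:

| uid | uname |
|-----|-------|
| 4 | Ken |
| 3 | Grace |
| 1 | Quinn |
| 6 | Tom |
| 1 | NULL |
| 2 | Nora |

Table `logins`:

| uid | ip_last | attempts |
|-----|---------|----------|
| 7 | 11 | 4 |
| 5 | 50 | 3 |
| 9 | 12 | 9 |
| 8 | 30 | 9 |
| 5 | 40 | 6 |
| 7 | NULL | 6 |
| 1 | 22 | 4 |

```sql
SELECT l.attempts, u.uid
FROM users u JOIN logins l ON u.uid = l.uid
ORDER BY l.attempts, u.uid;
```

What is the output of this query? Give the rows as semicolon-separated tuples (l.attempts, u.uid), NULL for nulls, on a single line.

(4, 1); (4, 1)

INNER JOIN keeps only pairs where the ON condition holds.
Matching on u.uid = l.uid.
- u row (uid=4): no match → dropped.
- u row (uid=3): no match → dropped.
- u row (uid=1): matches 1 l row(s) → 1 output row(s).
- u row (uid=6): no match → dropped.
- u row (uid=1): matches 1 l row(s) → 1 output row(s).
- u row (uid=2): no match → dropped.
After projecting and ordering:
l.attempts | u.uid
4 | 1
4 | 1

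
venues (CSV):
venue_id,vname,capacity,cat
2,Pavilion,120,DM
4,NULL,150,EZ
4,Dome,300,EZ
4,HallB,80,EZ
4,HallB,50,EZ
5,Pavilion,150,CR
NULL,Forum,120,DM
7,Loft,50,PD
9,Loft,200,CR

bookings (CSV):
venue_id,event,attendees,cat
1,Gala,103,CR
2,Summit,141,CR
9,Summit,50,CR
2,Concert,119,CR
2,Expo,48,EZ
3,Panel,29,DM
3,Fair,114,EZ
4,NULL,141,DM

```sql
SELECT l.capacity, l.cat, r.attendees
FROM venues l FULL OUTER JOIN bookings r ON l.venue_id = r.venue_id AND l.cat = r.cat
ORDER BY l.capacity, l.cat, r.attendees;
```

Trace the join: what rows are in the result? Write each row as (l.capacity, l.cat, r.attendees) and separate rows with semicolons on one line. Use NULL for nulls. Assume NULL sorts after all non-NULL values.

FULL OUTER JOIN keeps every row from both sides; unmatched rows get NULL for the other side's columns.
Matching on l.venue_id = r.venue_id AND l.cat = r.cat. A NULL in a compared column never satisfies the condition.
- l[0] venue_id=2, cat=DM → no match; kept with NULLs on the r side.
- l[1] venue_id=4, cat=EZ → no match; kept with NULLs on the r side.
- l[2] venue_id=4, cat=EZ → no match; kept with NULLs on the r side.
- l[3] venue_id=4, cat=EZ → no match; kept with NULLs on the r side.
- l[4] venue_id=4, cat=EZ → no match; kept with NULLs on the r side.
- l[5] venue_id=5, cat=CR → no match; kept with NULLs on the r side.
- l[6] venue_id=NULL, cat=DM → no match; kept with NULLs on the r side.
- l[7] venue_id=7, cat=PD → no match; kept with NULLs on the r side.
- l[8] venue_id=9, cat=CR → 1 match(es) in r → 1 row(s).
- 7 r row(s) had no l match → kept, l columns NULL.

(50, EZ, NULL); (50, PD, NULL); (80, EZ, NULL); (120, DM, NULL); (120, DM, NULL); (150, CR, NULL); (150, EZ, NULL); (200, CR, 50); (300, EZ, NULL); (NULL, NULL, 29); (NULL, NULL, 48); (NULL, NULL, 103); (NULL, NULL, 114); (NULL, NULL, 119); (NULL, NULL, 141); (NULL, NULL, 141)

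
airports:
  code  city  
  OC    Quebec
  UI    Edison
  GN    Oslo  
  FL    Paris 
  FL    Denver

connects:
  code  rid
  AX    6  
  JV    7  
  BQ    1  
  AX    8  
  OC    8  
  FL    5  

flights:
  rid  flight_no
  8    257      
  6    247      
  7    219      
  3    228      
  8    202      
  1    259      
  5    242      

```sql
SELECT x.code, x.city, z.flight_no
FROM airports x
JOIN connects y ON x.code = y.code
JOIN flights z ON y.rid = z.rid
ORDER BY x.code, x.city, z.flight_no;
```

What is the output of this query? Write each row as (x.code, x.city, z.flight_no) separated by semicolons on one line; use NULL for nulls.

Joins associate left-to-right: airports INNER JOIN connects on code gives 3 intermediate row(s).
Then INNER JOIN `flights z` on rid: keep only rows whose y.rid appears in z.

(FL, Denver, 242); (FL, Paris, 242); (OC, Quebec, 202); (OC, Quebec, 257)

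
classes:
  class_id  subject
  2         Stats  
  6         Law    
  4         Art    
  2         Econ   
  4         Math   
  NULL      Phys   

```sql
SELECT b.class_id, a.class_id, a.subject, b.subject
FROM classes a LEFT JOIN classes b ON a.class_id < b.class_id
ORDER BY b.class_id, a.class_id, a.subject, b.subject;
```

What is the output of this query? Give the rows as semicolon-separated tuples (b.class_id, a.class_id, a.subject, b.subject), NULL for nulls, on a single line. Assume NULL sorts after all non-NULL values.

LEFT JOIN keeps every row from `classes a`; unmatched rows get NULL for `classes b`'s columns.
Matching on a.class_id < b.class_id. A NULL in a compared column never satisfies the condition.
- a[0] class_id=2 → 3 match(es) in b → 3 row(s).
- a[1] class_id=6 → no match; kept with NULLs on the b side.
- a[2] class_id=4 → 1 match(es) in b → 1 row(s).
- a[3] class_id=2 → 3 match(es) in b → 3 row(s).
- a[4] class_id=4 → 1 match(es) in b → 1 row(s).
- a[5] class_id=NULL → no match; kept with NULLs on the b side.
After projecting and ordering:
b.class_id | a.class_id | a.subject | b.subject
4 | 2 | Econ | Art
4 | 2 | Econ | Math
4 | 2 | Stats | Art
4 | 2 | Stats | Math
6 | 2 | Econ | Law
6 | 2 | Stats | Law
6 | 4 | Art | Law
6 | 4 | Math | Law
NULL | 6 | Law | NULL
NULL | NULL | Phys | NULL

(4, 2, Econ, Art); (4, 2, Econ, Math); (4, 2, Stats, Art); (4, 2, Stats, Math); (6, 2, Econ, Law); (6, 2, Stats, Law); (6, 4, Art, Law); (6, 4, Math, Law); (NULL, 6, Law, NULL); (NULL, NULL, Phys, NULL)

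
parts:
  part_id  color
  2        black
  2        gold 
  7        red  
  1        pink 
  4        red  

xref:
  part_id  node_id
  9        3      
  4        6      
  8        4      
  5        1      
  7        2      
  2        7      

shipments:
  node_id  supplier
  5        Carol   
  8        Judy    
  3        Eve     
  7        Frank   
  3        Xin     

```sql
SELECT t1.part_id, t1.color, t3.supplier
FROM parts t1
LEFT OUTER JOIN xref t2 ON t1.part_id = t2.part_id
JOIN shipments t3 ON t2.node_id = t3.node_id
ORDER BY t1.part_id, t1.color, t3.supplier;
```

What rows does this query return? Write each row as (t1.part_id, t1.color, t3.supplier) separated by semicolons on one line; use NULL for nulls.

(2, black, Frank); (2, gold, Frank)

Step 1 — t1 LEFT JOIN t2 on part_id → 5 row(s).
Then INNER JOIN `shipments t3` on node_id: keep only rows whose t2.node_id appears in t3.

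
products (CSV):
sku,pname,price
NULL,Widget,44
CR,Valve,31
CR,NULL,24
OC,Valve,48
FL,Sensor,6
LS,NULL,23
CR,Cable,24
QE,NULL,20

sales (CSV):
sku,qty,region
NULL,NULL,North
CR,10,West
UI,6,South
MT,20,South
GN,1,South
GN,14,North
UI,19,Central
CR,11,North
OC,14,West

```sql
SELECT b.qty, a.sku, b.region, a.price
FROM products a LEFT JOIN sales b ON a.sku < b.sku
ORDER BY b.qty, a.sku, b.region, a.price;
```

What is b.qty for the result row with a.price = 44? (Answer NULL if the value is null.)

NULL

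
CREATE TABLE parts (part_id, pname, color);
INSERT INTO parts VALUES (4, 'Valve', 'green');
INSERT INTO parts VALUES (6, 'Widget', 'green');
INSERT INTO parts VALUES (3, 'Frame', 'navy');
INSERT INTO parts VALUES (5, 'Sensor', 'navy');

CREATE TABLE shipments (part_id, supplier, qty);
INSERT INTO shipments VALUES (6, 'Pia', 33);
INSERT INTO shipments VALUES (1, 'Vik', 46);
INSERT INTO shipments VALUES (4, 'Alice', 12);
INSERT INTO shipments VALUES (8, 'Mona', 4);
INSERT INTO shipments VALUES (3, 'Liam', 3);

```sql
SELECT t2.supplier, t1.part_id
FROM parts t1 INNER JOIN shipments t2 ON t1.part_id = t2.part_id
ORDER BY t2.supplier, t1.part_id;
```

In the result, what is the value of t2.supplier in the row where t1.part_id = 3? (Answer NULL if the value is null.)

Liam

INNER JOIN keeps only pairs where the ON condition holds.
Matching on t1.part_id = t2.part_id.
- t1 (part_id=4) pairs with 1 row(s) of t2.
- t1 (part_id=6) pairs with 1 row(s) of t2.
- t1 (part_id=3) pairs with 1 row(s) of t2.
- t1 (part_id=5) has no partner → excluded.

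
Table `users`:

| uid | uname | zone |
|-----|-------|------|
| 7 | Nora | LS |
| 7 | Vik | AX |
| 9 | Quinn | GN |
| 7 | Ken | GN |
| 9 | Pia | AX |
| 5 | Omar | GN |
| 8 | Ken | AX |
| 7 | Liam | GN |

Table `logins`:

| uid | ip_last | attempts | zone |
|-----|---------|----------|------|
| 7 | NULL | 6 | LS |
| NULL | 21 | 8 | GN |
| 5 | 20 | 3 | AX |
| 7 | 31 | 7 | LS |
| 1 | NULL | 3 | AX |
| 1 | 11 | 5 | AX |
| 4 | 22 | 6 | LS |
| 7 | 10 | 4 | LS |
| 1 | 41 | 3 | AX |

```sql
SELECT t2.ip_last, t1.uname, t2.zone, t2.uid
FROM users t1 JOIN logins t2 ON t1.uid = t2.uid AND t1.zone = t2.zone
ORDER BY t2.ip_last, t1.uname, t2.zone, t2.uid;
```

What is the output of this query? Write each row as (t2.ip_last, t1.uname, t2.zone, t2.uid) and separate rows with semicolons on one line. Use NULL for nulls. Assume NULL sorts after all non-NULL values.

INNER JOIN keeps only pairs where the ON condition holds.
Matching on t1.uid = t2.uid AND t1.zone = t2.zone. A NULL in a compared column never satisfies the condition.
- t1 (uid=7, zone=LS) pairs with 3 row(s) of t2.
- t1 (uid=7, zone=AX) has no partner → excluded.
- t1 (uid=9, zone=GN) has no partner → excluded.
- t1 (uid=7, zone=GN) has no partner → excluded.
- t1 (uid=9, zone=AX) has no partner → excluded.
- t1 (uid=5, zone=GN) has no partner → excluded.
- t1 (uid=8, zone=AX) has no partner → excluded.
- t1 (uid=7, zone=GN) has no partner → excluded.
After projecting and ordering:
t2.ip_last | t1.uname | t2.zone | t2.uid
10 | Nora | LS | 7
31 | Nora | LS | 7
NULL | Nora | LS | 7

(10, Nora, LS, 7); (31, Nora, LS, 7); (NULL, Nora, LS, 7)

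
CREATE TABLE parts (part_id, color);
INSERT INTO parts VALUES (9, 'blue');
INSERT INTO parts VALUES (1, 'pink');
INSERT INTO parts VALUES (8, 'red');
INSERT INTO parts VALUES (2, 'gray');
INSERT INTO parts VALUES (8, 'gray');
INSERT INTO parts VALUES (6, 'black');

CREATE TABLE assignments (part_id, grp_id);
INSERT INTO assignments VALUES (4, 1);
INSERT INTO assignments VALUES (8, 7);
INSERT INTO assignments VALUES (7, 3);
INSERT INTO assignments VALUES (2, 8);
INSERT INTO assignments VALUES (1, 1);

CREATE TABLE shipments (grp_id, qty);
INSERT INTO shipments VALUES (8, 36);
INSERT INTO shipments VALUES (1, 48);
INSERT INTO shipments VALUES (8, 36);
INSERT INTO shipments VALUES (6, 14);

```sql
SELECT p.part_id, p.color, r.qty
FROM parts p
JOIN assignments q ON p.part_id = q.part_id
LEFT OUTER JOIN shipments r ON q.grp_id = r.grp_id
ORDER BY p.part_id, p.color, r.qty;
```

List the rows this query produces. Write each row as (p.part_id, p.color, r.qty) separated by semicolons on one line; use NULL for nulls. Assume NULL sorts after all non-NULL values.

Joins associate left-to-right: parts INNER JOIN assignments on part_id gives 4 intermediate row(s).
Then LEFT JOIN `shipments r` on grp_id: each of those 4 rows is kept; rows whose q.grp_id has no match in r get NULL for r's columns.

(1, pink, 48); (2, gray, 36); (2, gray, 36); (8, gray, NULL); (8, red, NULL)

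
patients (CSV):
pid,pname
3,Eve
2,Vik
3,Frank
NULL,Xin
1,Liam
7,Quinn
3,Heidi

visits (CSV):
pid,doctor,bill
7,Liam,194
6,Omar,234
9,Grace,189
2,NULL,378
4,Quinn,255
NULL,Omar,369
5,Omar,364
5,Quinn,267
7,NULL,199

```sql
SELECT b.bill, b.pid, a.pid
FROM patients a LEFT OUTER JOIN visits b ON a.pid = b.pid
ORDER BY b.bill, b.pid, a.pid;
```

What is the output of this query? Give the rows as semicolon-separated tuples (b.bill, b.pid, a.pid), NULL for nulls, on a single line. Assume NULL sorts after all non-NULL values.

LEFT JOIN keeps every row from `patients`; unmatched rows get NULL for `visits`'s columns.
Matching on a.pid = b.pid. A NULL in a compared column never satisfies the condition.
- a row (pid=3): no match → kept, b columns NULL.
- a row (pid=2): matches 1 b row(s) → 1 output row(s).
- a row (pid=3): no match → kept, b columns NULL.
- a row (pid=NULL): no match → kept, b columns NULL.
- a row (pid=1): no match → kept, b columns NULL.
- a row (pid=7): matches 2 b row(s) → 2 output row(s).
- a row (pid=3): no match → kept, b columns NULL.
After projecting and ordering:
b.bill | b.pid | a.pid
194 | 7 | 7
199 | 7 | 7
378 | 2 | 2
NULL | NULL | 1
NULL | NULL | 3
NULL | NULL | 3
NULL | NULL | 3
NULL | NULL | NULL

(194, 7, 7); (199, 7, 7); (378, 2, 2); (NULL, NULL, 1); (NULL, NULL, 3); (NULL, NULL, 3); (NULL, NULL, 3); (NULL, NULL, NULL)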